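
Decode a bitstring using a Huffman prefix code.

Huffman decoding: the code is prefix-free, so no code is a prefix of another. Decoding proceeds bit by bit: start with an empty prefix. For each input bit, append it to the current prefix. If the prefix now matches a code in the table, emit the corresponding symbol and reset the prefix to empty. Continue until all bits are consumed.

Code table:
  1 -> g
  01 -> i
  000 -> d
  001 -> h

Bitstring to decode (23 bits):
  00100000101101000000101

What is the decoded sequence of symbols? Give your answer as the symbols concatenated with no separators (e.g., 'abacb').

Bit 0: prefix='0' (no match yet)
Bit 1: prefix='00' (no match yet)
Bit 2: prefix='001' -> emit 'h', reset
Bit 3: prefix='0' (no match yet)
Bit 4: prefix='00' (no match yet)
Bit 5: prefix='000' -> emit 'd', reset
Bit 6: prefix='0' (no match yet)
Bit 7: prefix='00' (no match yet)
Bit 8: prefix='001' -> emit 'h', reset
Bit 9: prefix='0' (no match yet)
Bit 10: prefix='01' -> emit 'i', reset
Bit 11: prefix='1' -> emit 'g', reset
Bit 12: prefix='0' (no match yet)
Bit 13: prefix='01' -> emit 'i', reset
Bit 14: prefix='0' (no match yet)
Bit 15: prefix='00' (no match yet)
Bit 16: prefix='000' -> emit 'd', reset
Bit 17: prefix='0' (no match yet)
Bit 18: prefix='00' (no match yet)
Bit 19: prefix='000' -> emit 'd', reset
Bit 20: prefix='1' -> emit 'g', reset
Bit 21: prefix='0' (no match yet)
Bit 22: prefix='01' -> emit 'i', reset

Answer: hdhigiddgi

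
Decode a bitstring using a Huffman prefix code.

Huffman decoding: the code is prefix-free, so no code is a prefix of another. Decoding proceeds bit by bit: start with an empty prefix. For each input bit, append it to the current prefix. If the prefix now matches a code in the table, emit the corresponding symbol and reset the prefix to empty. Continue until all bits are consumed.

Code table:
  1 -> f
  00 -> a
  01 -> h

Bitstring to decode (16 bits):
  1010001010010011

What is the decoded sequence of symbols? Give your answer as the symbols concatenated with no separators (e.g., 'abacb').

Answer: fhahhafaff

Derivation:
Bit 0: prefix='1' -> emit 'f', reset
Bit 1: prefix='0' (no match yet)
Bit 2: prefix='01' -> emit 'h', reset
Bit 3: prefix='0' (no match yet)
Bit 4: prefix='00' -> emit 'a', reset
Bit 5: prefix='0' (no match yet)
Bit 6: prefix='01' -> emit 'h', reset
Bit 7: prefix='0' (no match yet)
Bit 8: prefix='01' -> emit 'h', reset
Bit 9: prefix='0' (no match yet)
Bit 10: prefix='00' -> emit 'a', reset
Bit 11: prefix='1' -> emit 'f', reset
Bit 12: prefix='0' (no match yet)
Bit 13: prefix='00' -> emit 'a', reset
Bit 14: prefix='1' -> emit 'f', reset
Bit 15: prefix='1' -> emit 'f', reset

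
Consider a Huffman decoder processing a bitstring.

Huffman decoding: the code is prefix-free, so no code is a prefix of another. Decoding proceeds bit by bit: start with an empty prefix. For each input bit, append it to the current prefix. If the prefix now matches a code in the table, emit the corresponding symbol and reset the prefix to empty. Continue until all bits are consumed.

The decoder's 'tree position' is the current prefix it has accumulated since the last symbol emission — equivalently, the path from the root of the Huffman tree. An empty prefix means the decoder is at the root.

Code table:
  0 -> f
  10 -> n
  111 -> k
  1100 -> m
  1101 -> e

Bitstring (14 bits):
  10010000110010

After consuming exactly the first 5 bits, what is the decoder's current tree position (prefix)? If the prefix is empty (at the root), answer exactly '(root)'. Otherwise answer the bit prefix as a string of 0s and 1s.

Answer: (root)

Derivation:
Bit 0: prefix='1' (no match yet)
Bit 1: prefix='10' -> emit 'n', reset
Bit 2: prefix='0' -> emit 'f', reset
Bit 3: prefix='1' (no match yet)
Bit 4: prefix='10' -> emit 'n', reset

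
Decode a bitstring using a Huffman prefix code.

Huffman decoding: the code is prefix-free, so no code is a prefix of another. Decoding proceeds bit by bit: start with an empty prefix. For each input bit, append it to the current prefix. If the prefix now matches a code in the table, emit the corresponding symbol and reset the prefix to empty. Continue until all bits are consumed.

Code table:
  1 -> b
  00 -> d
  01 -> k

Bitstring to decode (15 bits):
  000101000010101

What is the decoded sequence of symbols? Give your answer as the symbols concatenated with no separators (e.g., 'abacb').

Answer: dkkddbkk

Derivation:
Bit 0: prefix='0' (no match yet)
Bit 1: prefix='00' -> emit 'd', reset
Bit 2: prefix='0' (no match yet)
Bit 3: prefix='01' -> emit 'k', reset
Bit 4: prefix='0' (no match yet)
Bit 5: prefix='01' -> emit 'k', reset
Bit 6: prefix='0' (no match yet)
Bit 7: prefix='00' -> emit 'd', reset
Bit 8: prefix='0' (no match yet)
Bit 9: prefix='00' -> emit 'd', reset
Bit 10: prefix='1' -> emit 'b', reset
Bit 11: prefix='0' (no match yet)
Bit 12: prefix='01' -> emit 'k', reset
Bit 13: prefix='0' (no match yet)
Bit 14: prefix='01' -> emit 'k', reset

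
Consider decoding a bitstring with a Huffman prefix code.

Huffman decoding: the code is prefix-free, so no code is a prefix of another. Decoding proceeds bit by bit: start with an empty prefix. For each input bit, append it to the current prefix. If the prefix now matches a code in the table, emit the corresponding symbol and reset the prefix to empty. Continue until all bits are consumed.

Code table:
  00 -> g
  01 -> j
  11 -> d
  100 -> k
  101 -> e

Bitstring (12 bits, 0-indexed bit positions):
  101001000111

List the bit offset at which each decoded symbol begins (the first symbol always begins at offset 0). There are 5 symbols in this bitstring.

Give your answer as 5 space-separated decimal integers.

Bit 0: prefix='1' (no match yet)
Bit 1: prefix='10' (no match yet)
Bit 2: prefix='101' -> emit 'e', reset
Bit 3: prefix='0' (no match yet)
Bit 4: prefix='00' -> emit 'g', reset
Bit 5: prefix='1' (no match yet)
Bit 6: prefix='10' (no match yet)
Bit 7: prefix='100' -> emit 'k', reset
Bit 8: prefix='0' (no match yet)
Bit 9: prefix='01' -> emit 'j', reset
Bit 10: prefix='1' (no match yet)
Bit 11: prefix='11' -> emit 'd', reset

Answer: 0 3 5 8 10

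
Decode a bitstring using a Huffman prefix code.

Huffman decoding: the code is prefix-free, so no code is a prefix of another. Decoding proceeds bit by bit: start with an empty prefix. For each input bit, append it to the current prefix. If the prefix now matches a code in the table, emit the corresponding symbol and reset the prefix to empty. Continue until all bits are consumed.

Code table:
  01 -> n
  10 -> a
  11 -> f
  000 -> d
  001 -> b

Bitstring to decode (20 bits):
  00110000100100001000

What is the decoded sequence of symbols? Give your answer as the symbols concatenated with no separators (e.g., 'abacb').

Answer: badandnd

Derivation:
Bit 0: prefix='0' (no match yet)
Bit 1: prefix='00' (no match yet)
Bit 2: prefix='001' -> emit 'b', reset
Bit 3: prefix='1' (no match yet)
Bit 4: prefix='10' -> emit 'a', reset
Bit 5: prefix='0' (no match yet)
Bit 6: prefix='00' (no match yet)
Bit 7: prefix='000' -> emit 'd', reset
Bit 8: prefix='1' (no match yet)
Bit 9: prefix='10' -> emit 'a', reset
Bit 10: prefix='0' (no match yet)
Bit 11: prefix='01' -> emit 'n', reset
Bit 12: prefix='0' (no match yet)
Bit 13: prefix='00' (no match yet)
Bit 14: prefix='000' -> emit 'd', reset
Bit 15: prefix='0' (no match yet)
Bit 16: prefix='01' -> emit 'n', reset
Bit 17: prefix='0' (no match yet)
Bit 18: prefix='00' (no match yet)
Bit 19: prefix='000' -> emit 'd', reset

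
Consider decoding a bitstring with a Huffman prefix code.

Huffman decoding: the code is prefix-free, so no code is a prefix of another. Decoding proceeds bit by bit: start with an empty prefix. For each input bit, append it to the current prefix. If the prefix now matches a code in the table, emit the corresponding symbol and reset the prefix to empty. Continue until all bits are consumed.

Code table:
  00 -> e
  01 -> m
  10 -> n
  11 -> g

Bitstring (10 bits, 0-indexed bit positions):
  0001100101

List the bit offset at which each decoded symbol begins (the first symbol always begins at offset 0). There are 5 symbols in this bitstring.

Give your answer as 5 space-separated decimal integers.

Answer: 0 2 4 6 8

Derivation:
Bit 0: prefix='0' (no match yet)
Bit 1: prefix='00' -> emit 'e', reset
Bit 2: prefix='0' (no match yet)
Bit 3: prefix='01' -> emit 'm', reset
Bit 4: prefix='1' (no match yet)
Bit 5: prefix='10' -> emit 'n', reset
Bit 6: prefix='0' (no match yet)
Bit 7: prefix='01' -> emit 'm', reset
Bit 8: prefix='0' (no match yet)
Bit 9: prefix='01' -> emit 'm', reset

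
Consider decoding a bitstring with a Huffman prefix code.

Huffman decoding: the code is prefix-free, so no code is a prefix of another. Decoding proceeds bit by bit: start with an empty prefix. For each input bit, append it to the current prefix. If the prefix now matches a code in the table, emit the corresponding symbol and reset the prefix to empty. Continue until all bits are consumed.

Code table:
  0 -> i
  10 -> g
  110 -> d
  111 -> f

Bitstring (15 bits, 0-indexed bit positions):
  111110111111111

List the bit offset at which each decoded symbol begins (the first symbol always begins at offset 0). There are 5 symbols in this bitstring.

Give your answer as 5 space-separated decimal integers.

Bit 0: prefix='1' (no match yet)
Bit 1: prefix='11' (no match yet)
Bit 2: prefix='111' -> emit 'f', reset
Bit 3: prefix='1' (no match yet)
Bit 4: prefix='11' (no match yet)
Bit 5: prefix='110' -> emit 'd', reset
Bit 6: prefix='1' (no match yet)
Bit 7: prefix='11' (no match yet)
Bit 8: prefix='111' -> emit 'f', reset
Bit 9: prefix='1' (no match yet)
Bit 10: prefix='11' (no match yet)
Bit 11: prefix='111' -> emit 'f', reset
Bit 12: prefix='1' (no match yet)
Bit 13: prefix='11' (no match yet)
Bit 14: prefix='111' -> emit 'f', reset

Answer: 0 3 6 9 12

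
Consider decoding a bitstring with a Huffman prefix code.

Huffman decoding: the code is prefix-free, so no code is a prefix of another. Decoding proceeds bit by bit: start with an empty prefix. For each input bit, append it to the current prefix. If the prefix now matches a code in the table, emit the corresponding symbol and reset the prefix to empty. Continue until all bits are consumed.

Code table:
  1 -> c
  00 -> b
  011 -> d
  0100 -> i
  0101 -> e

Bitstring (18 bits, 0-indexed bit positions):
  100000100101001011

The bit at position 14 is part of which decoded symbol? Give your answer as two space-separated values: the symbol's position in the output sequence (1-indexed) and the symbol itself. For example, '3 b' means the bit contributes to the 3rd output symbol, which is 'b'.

Answer: 7 c

Derivation:
Bit 0: prefix='1' -> emit 'c', reset
Bit 1: prefix='0' (no match yet)
Bit 2: prefix='00' -> emit 'b', reset
Bit 3: prefix='0' (no match yet)
Bit 4: prefix='00' -> emit 'b', reset
Bit 5: prefix='0' (no match yet)
Bit 6: prefix='01' (no match yet)
Bit 7: prefix='010' (no match yet)
Bit 8: prefix='0100' -> emit 'i', reset
Bit 9: prefix='1' -> emit 'c', reset
Bit 10: prefix='0' (no match yet)
Bit 11: prefix='01' (no match yet)
Bit 12: prefix='010' (no match yet)
Bit 13: prefix='0100' -> emit 'i', reset
Bit 14: prefix='1' -> emit 'c', reset
Bit 15: prefix='0' (no match yet)
Bit 16: prefix='01' (no match yet)
Bit 17: prefix='011' -> emit 'd', reset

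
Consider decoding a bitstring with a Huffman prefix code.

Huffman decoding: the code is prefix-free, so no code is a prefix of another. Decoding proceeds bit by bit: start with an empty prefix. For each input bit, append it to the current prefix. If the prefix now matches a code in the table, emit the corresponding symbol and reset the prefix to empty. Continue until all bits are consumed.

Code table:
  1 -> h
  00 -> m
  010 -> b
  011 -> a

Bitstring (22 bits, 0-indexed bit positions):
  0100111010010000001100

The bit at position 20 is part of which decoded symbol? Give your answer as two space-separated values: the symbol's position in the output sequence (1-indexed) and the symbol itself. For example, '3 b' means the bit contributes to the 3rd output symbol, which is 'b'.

Answer: 9 m

Derivation:
Bit 0: prefix='0' (no match yet)
Bit 1: prefix='01' (no match yet)
Bit 2: prefix='010' -> emit 'b', reset
Bit 3: prefix='0' (no match yet)
Bit 4: prefix='01' (no match yet)
Bit 5: prefix='011' -> emit 'a', reset
Bit 6: prefix='1' -> emit 'h', reset
Bit 7: prefix='0' (no match yet)
Bit 8: prefix='01' (no match yet)
Bit 9: prefix='010' -> emit 'b', reset
Bit 10: prefix='0' (no match yet)
Bit 11: prefix='01' (no match yet)
Bit 12: prefix='010' -> emit 'b', reset
Bit 13: prefix='0' (no match yet)
Bit 14: prefix='00' -> emit 'm', reset
Bit 15: prefix='0' (no match yet)
Bit 16: prefix='00' -> emit 'm', reset
Bit 17: prefix='0' (no match yet)
Bit 18: prefix='01' (no match yet)
Bit 19: prefix='011' -> emit 'a', reset
Bit 20: prefix='0' (no match yet)
Bit 21: prefix='00' -> emit 'm', reset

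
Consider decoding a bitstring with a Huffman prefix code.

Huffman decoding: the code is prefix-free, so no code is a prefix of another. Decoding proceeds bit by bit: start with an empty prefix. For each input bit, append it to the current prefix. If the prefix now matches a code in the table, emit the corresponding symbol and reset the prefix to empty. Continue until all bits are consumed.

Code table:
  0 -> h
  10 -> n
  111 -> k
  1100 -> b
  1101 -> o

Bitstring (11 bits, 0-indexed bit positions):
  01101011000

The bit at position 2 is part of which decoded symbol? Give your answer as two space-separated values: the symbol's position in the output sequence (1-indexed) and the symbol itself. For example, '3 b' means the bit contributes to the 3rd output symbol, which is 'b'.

Answer: 2 o

Derivation:
Bit 0: prefix='0' -> emit 'h', reset
Bit 1: prefix='1' (no match yet)
Bit 2: prefix='11' (no match yet)
Bit 3: prefix='110' (no match yet)
Bit 4: prefix='1101' -> emit 'o', reset
Bit 5: prefix='0' -> emit 'h', reset
Bit 6: prefix='1' (no match yet)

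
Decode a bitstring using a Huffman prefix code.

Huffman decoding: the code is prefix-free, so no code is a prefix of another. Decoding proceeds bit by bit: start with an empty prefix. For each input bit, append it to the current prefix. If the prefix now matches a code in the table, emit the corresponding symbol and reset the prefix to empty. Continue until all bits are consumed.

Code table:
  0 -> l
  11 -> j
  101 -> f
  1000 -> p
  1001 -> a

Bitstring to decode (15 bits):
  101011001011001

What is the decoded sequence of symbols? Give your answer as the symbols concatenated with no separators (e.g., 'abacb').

Bit 0: prefix='1' (no match yet)
Bit 1: prefix='10' (no match yet)
Bit 2: prefix='101' -> emit 'f', reset
Bit 3: prefix='0' -> emit 'l', reset
Bit 4: prefix='1' (no match yet)
Bit 5: prefix='11' -> emit 'j', reset
Bit 6: prefix='0' -> emit 'l', reset
Bit 7: prefix='0' -> emit 'l', reset
Bit 8: prefix='1' (no match yet)
Bit 9: prefix='10' (no match yet)
Bit 10: prefix='101' -> emit 'f', reset
Bit 11: prefix='1' (no match yet)
Bit 12: prefix='10' (no match yet)
Bit 13: prefix='100' (no match yet)
Bit 14: prefix='1001' -> emit 'a', reset

Answer: fljllfa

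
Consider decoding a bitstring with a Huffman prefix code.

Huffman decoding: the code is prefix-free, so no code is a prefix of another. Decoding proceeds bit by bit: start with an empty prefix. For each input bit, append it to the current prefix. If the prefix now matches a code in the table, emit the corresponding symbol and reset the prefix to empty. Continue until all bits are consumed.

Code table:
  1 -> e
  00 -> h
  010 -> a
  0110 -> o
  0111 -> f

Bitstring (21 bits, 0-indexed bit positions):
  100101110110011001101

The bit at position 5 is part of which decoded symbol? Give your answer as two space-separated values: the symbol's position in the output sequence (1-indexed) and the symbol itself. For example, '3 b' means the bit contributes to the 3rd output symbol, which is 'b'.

Answer: 4 f

Derivation:
Bit 0: prefix='1' -> emit 'e', reset
Bit 1: prefix='0' (no match yet)
Bit 2: prefix='00' -> emit 'h', reset
Bit 3: prefix='1' -> emit 'e', reset
Bit 4: prefix='0' (no match yet)
Bit 5: prefix='01' (no match yet)
Bit 6: prefix='011' (no match yet)
Bit 7: prefix='0111' -> emit 'f', reset
Bit 8: prefix='0' (no match yet)
Bit 9: prefix='01' (no match yet)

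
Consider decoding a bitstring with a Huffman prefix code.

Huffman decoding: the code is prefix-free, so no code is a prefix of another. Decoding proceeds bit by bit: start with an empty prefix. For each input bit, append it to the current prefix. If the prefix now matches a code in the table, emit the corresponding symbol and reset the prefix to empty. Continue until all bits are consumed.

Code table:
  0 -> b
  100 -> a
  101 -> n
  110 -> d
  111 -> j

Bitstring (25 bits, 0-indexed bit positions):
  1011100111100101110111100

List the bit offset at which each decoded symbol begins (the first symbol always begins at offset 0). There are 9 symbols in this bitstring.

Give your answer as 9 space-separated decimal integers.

Answer: 0 3 6 7 10 13 16 19 22

Derivation:
Bit 0: prefix='1' (no match yet)
Bit 1: prefix='10' (no match yet)
Bit 2: prefix='101' -> emit 'n', reset
Bit 3: prefix='1' (no match yet)
Bit 4: prefix='11' (no match yet)
Bit 5: prefix='110' -> emit 'd', reset
Bit 6: prefix='0' -> emit 'b', reset
Bit 7: prefix='1' (no match yet)
Bit 8: prefix='11' (no match yet)
Bit 9: prefix='111' -> emit 'j', reset
Bit 10: prefix='1' (no match yet)
Bit 11: prefix='10' (no match yet)
Bit 12: prefix='100' -> emit 'a', reset
Bit 13: prefix='1' (no match yet)
Bit 14: prefix='10' (no match yet)
Bit 15: prefix='101' -> emit 'n', reset
Bit 16: prefix='1' (no match yet)
Bit 17: prefix='11' (no match yet)
Bit 18: prefix='110' -> emit 'd', reset
Bit 19: prefix='1' (no match yet)
Bit 20: prefix='11' (no match yet)
Bit 21: prefix='111' -> emit 'j', reset
Bit 22: prefix='1' (no match yet)
Bit 23: prefix='10' (no match yet)
Bit 24: prefix='100' -> emit 'a', reset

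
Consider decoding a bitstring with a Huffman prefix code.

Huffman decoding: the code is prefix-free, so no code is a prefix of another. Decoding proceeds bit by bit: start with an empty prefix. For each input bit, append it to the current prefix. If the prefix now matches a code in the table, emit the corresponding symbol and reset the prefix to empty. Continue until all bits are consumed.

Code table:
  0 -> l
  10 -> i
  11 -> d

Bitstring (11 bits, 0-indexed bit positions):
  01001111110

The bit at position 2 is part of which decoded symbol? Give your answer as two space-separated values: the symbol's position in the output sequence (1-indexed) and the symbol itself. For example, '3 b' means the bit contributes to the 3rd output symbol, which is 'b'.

Answer: 2 i

Derivation:
Bit 0: prefix='0' -> emit 'l', reset
Bit 1: prefix='1' (no match yet)
Bit 2: prefix='10' -> emit 'i', reset
Bit 3: prefix='0' -> emit 'l', reset
Bit 4: prefix='1' (no match yet)
Bit 5: prefix='11' -> emit 'd', reset
Bit 6: prefix='1' (no match yet)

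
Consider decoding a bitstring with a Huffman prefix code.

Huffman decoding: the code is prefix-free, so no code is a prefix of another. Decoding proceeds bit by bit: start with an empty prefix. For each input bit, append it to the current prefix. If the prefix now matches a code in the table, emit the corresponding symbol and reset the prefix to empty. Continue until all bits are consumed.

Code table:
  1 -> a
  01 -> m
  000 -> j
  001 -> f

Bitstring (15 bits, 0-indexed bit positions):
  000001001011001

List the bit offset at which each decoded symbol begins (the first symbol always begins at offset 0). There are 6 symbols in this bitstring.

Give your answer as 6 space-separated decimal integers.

Bit 0: prefix='0' (no match yet)
Bit 1: prefix='00' (no match yet)
Bit 2: prefix='000' -> emit 'j', reset
Bit 3: prefix='0' (no match yet)
Bit 4: prefix='00' (no match yet)
Bit 5: prefix='001' -> emit 'f', reset
Bit 6: prefix='0' (no match yet)
Bit 7: prefix='00' (no match yet)
Bit 8: prefix='001' -> emit 'f', reset
Bit 9: prefix='0' (no match yet)
Bit 10: prefix='01' -> emit 'm', reset
Bit 11: prefix='1' -> emit 'a', reset
Bit 12: prefix='0' (no match yet)
Bit 13: prefix='00' (no match yet)
Bit 14: prefix='001' -> emit 'f', reset

Answer: 0 3 6 9 11 12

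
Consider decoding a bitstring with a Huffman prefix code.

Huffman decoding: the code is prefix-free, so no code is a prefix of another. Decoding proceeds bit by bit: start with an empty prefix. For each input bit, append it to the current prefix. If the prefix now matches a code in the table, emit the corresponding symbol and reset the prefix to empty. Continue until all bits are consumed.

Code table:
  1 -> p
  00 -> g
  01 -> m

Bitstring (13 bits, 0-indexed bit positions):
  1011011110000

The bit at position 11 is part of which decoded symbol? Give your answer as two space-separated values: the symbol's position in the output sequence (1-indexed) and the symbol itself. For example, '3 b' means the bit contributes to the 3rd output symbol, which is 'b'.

Bit 0: prefix='1' -> emit 'p', reset
Bit 1: prefix='0' (no match yet)
Bit 2: prefix='01' -> emit 'm', reset
Bit 3: prefix='1' -> emit 'p', reset
Bit 4: prefix='0' (no match yet)
Bit 5: prefix='01' -> emit 'm', reset
Bit 6: prefix='1' -> emit 'p', reset
Bit 7: prefix='1' -> emit 'p', reset
Bit 8: prefix='1' -> emit 'p', reset
Bit 9: prefix='0' (no match yet)
Bit 10: prefix='00' -> emit 'g', reset
Bit 11: prefix='0' (no match yet)
Bit 12: prefix='00' -> emit 'g', reset

Answer: 9 g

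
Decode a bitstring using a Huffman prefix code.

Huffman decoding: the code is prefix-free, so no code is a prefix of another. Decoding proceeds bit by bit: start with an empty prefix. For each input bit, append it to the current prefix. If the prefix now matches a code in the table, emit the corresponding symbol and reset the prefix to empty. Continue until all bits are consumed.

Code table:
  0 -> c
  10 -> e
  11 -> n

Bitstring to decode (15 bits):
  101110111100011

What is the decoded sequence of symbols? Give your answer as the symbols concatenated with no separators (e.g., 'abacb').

Bit 0: prefix='1' (no match yet)
Bit 1: prefix='10' -> emit 'e', reset
Bit 2: prefix='1' (no match yet)
Bit 3: prefix='11' -> emit 'n', reset
Bit 4: prefix='1' (no match yet)
Bit 5: prefix='10' -> emit 'e', reset
Bit 6: prefix='1' (no match yet)
Bit 7: prefix='11' -> emit 'n', reset
Bit 8: prefix='1' (no match yet)
Bit 9: prefix='11' -> emit 'n', reset
Bit 10: prefix='0' -> emit 'c', reset
Bit 11: prefix='0' -> emit 'c', reset
Bit 12: prefix='0' -> emit 'c', reset
Bit 13: prefix='1' (no match yet)
Bit 14: prefix='11' -> emit 'n', reset

Answer: enenncccn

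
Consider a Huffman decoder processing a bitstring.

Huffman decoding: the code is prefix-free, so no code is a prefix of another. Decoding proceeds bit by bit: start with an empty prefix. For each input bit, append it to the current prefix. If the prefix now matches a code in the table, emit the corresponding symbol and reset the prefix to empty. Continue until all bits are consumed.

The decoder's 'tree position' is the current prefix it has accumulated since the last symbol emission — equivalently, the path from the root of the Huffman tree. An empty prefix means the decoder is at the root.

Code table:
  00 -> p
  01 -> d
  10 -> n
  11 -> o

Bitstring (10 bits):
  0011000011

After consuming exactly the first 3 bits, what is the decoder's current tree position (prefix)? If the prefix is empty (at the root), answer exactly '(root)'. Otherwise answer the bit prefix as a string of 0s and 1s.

Bit 0: prefix='0' (no match yet)
Bit 1: prefix='00' -> emit 'p', reset
Bit 2: prefix='1' (no match yet)

Answer: 1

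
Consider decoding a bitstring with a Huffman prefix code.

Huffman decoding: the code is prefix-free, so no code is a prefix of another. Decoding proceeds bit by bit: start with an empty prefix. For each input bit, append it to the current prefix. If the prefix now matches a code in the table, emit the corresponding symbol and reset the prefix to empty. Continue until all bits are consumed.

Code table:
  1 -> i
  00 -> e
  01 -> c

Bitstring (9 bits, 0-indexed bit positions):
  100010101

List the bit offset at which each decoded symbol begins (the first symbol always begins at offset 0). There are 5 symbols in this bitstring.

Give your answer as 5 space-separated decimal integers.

Answer: 0 1 3 5 7

Derivation:
Bit 0: prefix='1' -> emit 'i', reset
Bit 1: prefix='0' (no match yet)
Bit 2: prefix='00' -> emit 'e', reset
Bit 3: prefix='0' (no match yet)
Bit 4: prefix='01' -> emit 'c', reset
Bit 5: prefix='0' (no match yet)
Bit 6: prefix='01' -> emit 'c', reset
Bit 7: prefix='0' (no match yet)
Bit 8: prefix='01' -> emit 'c', reset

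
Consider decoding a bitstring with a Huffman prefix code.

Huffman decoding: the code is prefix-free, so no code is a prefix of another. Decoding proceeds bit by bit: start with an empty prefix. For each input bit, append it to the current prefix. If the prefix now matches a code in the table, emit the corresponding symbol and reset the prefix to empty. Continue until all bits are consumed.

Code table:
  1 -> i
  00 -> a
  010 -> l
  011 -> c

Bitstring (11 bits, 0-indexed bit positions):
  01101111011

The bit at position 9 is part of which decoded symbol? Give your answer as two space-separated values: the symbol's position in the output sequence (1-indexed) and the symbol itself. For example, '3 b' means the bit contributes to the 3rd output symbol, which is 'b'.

Bit 0: prefix='0' (no match yet)
Bit 1: prefix='01' (no match yet)
Bit 2: prefix='011' -> emit 'c', reset
Bit 3: prefix='0' (no match yet)
Bit 4: prefix='01' (no match yet)
Bit 5: prefix='011' -> emit 'c', reset
Bit 6: prefix='1' -> emit 'i', reset
Bit 7: prefix='1' -> emit 'i', reset
Bit 8: prefix='0' (no match yet)
Bit 9: prefix='01' (no match yet)
Bit 10: prefix='011' -> emit 'c', reset

Answer: 5 c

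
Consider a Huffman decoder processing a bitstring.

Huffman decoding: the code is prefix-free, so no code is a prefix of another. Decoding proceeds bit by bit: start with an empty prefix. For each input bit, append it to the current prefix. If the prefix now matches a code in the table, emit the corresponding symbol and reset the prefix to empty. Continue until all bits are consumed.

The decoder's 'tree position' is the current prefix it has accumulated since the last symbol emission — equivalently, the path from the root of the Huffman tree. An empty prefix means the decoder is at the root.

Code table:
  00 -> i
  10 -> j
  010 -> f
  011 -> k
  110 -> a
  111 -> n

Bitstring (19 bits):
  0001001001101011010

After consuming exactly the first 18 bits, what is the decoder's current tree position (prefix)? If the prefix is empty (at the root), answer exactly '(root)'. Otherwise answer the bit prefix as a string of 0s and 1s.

Bit 0: prefix='0' (no match yet)
Bit 1: prefix='00' -> emit 'i', reset
Bit 2: prefix='0' (no match yet)
Bit 3: prefix='01' (no match yet)
Bit 4: prefix='010' -> emit 'f', reset
Bit 5: prefix='0' (no match yet)
Bit 6: prefix='01' (no match yet)
Bit 7: prefix='010' -> emit 'f', reset
Bit 8: prefix='0' (no match yet)
Bit 9: prefix='01' (no match yet)
Bit 10: prefix='011' -> emit 'k', reset
Bit 11: prefix='0' (no match yet)
Bit 12: prefix='01' (no match yet)
Bit 13: prefix='010' -> emit 'f', reset
Bit 14: prefix='1' (no match yet)
Bit 15: prefix='11' (no match yet)
Bit 16: prefix='110' -> emit 'a', reset
Bit 17: prefix='1' (no match yet)

Answer: 1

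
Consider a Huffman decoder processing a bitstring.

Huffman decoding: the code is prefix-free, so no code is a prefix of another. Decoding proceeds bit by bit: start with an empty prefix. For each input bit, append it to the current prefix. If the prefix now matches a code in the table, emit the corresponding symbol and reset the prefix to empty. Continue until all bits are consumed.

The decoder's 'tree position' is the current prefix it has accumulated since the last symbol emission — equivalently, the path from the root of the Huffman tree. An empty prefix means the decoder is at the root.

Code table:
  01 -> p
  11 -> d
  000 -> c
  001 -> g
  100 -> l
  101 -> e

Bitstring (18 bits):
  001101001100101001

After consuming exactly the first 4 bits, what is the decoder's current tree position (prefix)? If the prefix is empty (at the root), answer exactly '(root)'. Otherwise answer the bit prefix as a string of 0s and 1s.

Answer: 1

Derivation:
Bit 0: prefix='0' (no match yet)
Bit 1: prefix='00' (no match yet)
Bit 2: prefix='001' -> emit 'g', reset
Bit 3: prefix='1' (no match yet)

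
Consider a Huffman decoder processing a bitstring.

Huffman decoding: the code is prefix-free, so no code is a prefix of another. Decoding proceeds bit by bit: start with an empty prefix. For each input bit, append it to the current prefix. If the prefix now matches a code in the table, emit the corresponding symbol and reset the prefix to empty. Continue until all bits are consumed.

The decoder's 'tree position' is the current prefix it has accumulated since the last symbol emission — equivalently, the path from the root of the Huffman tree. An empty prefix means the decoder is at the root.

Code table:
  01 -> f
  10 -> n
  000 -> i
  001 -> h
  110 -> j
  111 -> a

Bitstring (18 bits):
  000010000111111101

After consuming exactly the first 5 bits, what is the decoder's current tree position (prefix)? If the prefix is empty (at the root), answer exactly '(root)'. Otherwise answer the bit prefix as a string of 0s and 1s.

Answer: (root)

Derivation:
Bit 0: prefix='0' (no match yet)
Bit 1: prefix='00' (no match yet)
Bit 2: prefix='000' -> emit 'i', reset
Bit 3: prefix='0' (no match yet)
Bit 4: prefix='01' -> emit 'f', reset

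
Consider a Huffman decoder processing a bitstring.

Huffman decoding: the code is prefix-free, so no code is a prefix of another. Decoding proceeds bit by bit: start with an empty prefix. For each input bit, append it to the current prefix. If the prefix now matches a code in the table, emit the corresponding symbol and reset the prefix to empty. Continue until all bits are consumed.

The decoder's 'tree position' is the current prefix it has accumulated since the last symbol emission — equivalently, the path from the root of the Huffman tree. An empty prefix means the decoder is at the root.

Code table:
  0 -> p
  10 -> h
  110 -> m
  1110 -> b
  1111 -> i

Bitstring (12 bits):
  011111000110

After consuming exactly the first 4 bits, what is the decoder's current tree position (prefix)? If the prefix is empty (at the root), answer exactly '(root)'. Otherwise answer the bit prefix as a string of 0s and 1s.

Bit 0: prefix='0' -> emit 'p', reset
Bit 1: prefix='1' (no match yet)
Bit 2: prefix='11' (no match yet)
Bit 3: prefix='111' (no match yet)

Answer: 111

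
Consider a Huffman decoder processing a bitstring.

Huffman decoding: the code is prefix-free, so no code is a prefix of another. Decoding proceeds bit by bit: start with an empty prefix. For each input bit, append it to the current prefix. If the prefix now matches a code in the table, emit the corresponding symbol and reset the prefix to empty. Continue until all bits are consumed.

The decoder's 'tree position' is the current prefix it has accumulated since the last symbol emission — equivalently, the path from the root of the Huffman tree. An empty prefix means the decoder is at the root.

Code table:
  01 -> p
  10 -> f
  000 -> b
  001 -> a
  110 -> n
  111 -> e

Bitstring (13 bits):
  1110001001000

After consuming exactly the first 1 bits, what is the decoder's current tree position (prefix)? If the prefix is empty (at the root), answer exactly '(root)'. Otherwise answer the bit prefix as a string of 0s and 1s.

Answer: 1

Derivation:
Bit 0: prefix='1' (no match yet)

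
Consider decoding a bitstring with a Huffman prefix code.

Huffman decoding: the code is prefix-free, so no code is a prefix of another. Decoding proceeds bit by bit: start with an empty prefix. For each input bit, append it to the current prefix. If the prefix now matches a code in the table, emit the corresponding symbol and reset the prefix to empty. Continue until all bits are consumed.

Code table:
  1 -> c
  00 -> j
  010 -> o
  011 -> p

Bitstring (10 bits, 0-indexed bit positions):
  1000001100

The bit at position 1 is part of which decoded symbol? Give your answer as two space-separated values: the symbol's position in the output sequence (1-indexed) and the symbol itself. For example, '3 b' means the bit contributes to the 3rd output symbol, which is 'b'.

Bit 0: prefix='1' -> emit 'c', reset
Bit 1: prefix='0' (no match yet)
Bit 2: prefix='00' -> emit 'j', reset
Bit 3: prefix='0' (no match yet)
Bit 4: prefix='00' -> emit 'j', reset
Bit 5: prefix='0' (no match yet)

Answer: 2 j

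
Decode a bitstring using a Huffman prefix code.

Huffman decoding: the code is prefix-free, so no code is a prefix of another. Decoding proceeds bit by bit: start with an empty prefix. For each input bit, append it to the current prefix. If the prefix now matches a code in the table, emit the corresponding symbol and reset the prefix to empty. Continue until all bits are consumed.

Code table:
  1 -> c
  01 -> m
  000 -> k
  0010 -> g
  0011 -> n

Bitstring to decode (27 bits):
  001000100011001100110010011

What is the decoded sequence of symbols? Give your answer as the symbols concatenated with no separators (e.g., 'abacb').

Answer: ggnnngmc

Derivation:
Bit 0: prefix='0' (no match yet)
Bit 1: prefix='00' (no match yet)
Bit 2: prefix='001' (no match yet)
Bit 3: prefix='0010' -> emit 'g', reset
Bit 4: prefix='0' (no match yet)
Bit 5: prefix='00' (no match yet)
Bit 6: prefix='001' (no match yet)
Bit 7: prefix='0010' -> emit 'g', reset
Bit 8: prefix='0' (no match yet)
Bit 9: prefix='00' (no match yet)
Bit 10: prefix='001' (no match yet)
Bit 11: prefix='0011' -> emit 'n', reset
Bit 12: prefix='0' (no match yet)
Bit 13: prefix='00' (no match yet)
Bit 14: prefix='001' (no match yet)
Bit 15: prefix='0011' -> emit 'n', reset
Bit 16: prefix='0' (no match yet)
Bit 17: prefix='00' (no match yet)
Bit 18: prefix='001' (no match yet)
Bit 19: prefix='0011' -> emit 'n', reset
Bit 20: prefix='0' (no match yet)
Bit 21: prefix='00' (no match yet)
Bit 22: prefix='001' (no match yet)
Bit 23: prefix='0010' -> emit 'g', reset
Bit 24: prefix='0' (no match yet)
Bit 25: prefix='01' -> emit 'm', reset
Bit 26: prefix='1' -> emit 'c', reset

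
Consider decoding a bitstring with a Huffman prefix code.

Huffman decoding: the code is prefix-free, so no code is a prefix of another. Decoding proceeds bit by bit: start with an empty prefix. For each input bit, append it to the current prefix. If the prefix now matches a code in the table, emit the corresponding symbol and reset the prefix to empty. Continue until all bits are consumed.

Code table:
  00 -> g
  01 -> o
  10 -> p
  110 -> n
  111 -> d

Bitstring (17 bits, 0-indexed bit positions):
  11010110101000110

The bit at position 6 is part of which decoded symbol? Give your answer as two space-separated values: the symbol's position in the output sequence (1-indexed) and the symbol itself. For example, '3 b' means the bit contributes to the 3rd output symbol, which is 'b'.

Bit 0: prefix='1' (no match yet)
Bit 1: prefix='11' (no match yet)
Bit 2: prefix='110' -> emit 'n', reset
Bit 3: prefix='1' (no match yet)
Bit 4: prefix='10' -> emit 'p', reset
Bit 5: prefix='1' (no match yet)
Bit 6: prefix='11' (no match yet)
Bit 7: prefix='110' -> emit 'n', reset
Bit 8: prefix='1' (no match yet)
Bit 9: prefix='10' -> emit 'p', reset
Bit 10: prefix='1' (no match yet)

Answer: 3 n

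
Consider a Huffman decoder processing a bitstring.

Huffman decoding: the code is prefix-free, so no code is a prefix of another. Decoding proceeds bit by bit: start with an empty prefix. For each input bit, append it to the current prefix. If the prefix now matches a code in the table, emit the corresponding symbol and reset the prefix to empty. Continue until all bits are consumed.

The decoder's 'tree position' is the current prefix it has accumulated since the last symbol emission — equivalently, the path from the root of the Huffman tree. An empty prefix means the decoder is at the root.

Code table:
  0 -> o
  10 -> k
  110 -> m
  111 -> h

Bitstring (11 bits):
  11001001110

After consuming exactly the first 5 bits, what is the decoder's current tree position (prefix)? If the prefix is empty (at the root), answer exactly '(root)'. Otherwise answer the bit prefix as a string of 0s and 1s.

Bit 0: prefix='1' (no match yet)
Bit 1: prefix='11' (no match yet)
Bit 2: prefix='110' -> emit 'm', reset
Bit 3: prefix='0' -> emit 'o', reset
Bit 4: prefix='1' (no match yet)

Answer: 1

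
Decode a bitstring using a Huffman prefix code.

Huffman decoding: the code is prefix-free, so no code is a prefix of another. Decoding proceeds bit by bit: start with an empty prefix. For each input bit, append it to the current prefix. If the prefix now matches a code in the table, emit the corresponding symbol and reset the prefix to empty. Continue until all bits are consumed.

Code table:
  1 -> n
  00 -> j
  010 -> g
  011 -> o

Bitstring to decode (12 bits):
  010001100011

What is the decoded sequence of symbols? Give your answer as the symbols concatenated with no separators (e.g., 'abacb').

Bit 0: prefix='0' (no match yet)
Bit 1: prefix='01' (no match yet)
Bit 2: prefix='010' -> emit 'g', reset
Bit 3: prefix='0' (no match yet)
Bit 4: prefix='00' -> emit 'j', reset
Bit 5: prefix='1' -> emit 'n', reset
Bit 6: prefix='1' -> emit 'n', reset
Bit 7: prefix='0' (no match yet)
Bit 8: prefix='00' -> emit 'j', reset
Bit 9: prefix='0' (no match yet)
Bit 10: prefix='01' (no match yet)
Bit 11: prefix='011' -> emit 'o', reset

Answer: gjnnjo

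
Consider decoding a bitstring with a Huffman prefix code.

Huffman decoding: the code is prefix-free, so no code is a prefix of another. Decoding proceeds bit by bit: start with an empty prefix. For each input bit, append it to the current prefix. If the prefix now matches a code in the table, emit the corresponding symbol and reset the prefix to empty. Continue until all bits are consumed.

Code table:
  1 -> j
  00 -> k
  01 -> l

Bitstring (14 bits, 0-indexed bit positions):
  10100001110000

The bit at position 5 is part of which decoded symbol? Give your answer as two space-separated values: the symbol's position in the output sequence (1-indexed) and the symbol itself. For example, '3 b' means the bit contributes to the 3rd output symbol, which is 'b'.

Bit 0: prefix='1' -> emit 'j', reset
Bit 1: prefix='0' (no match yet)
Bit 2: prefix='01' -> emit 'l', reset
Bit 3: prefix='0' (no match yet)
Bit 4: prefix='00' -> emit 'k', reset
Bit 5: prefix='0' (no match yet)
Bit 6: prefix='00' -> emit 'k', reset
Bit 7: prefix='1' -> emit 'j', reset
Bit 8: prefix='1' -> emit 'j', reset
Bit 9: prefix='1' -> emit 'j', reset

Answer: 4 k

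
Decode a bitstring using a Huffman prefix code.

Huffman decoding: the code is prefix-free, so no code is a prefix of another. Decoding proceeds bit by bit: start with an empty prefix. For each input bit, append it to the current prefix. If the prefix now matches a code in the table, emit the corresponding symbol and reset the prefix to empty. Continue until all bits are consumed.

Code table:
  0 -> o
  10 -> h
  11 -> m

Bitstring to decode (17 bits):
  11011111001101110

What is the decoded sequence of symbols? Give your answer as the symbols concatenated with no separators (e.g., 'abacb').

Bit 0: prefix='1' (no match yet)
Bit 1: prefix='11' -> emit 'm', reset
Bit 2: prefix='0' -> emit 'o', reset
Bit 3: prefix='1' (no match yet)
Bit 4: prefix='11' -> emit 'm', reset
Bit 5: prefix='1' (no match yet)
Bit 6: prefix='11' -> emit 'm', reset
Bit 7: prefix='1' (no match yet)
Bit 8: prefix='10' -> emit 'h', reset
Bit 9: prefix='0' -> emit 'o', reset
Bit 10: prefix='1' (no match yet)
Bit 11: prefix='11' -> emit 'm', reset
Bit 12: prefix='0' -> emit 'o', reset
Bit 13: prefix='1' (no match yet)
Bit 14: prefix='11' -> emit 'm', reset
Bit 15: prefix='1' (no match yet)
Bit 16: prefix='10' -> emit 'h', reset

Answer: mommhomomh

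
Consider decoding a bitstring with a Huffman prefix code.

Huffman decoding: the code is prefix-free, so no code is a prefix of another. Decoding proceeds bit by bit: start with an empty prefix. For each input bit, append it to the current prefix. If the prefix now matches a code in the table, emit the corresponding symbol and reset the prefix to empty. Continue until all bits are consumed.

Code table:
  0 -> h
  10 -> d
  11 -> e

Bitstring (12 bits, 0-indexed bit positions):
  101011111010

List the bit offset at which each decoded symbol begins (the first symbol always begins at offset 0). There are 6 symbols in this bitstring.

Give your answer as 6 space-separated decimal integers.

Answer: 0 2 4 6 8 10

Derivation:
Bit 0: prefix='1' (no match yet)
Bit 1: prefix='10' -> emit 'd', reset
Bit 2: prefix='1' (no match yet)
Bit 3: prefix='10' -> emit 'd', reset
Bit 4: prefix='1' (no match yet)
Bit 5: prefix='11' -> emit 'e', reset
Bit 6: prefix='1' (no match yet)
Bit 7: prefix='11' -> emit 'e', reset
Bit 8: prefix='1' (no match yet)
Bit 9: prefix='10' -> emit 'd', reset
Bit 10: prefix='1' (no match yet)
Bit 11: prefix='10' -> emit 'd', reset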